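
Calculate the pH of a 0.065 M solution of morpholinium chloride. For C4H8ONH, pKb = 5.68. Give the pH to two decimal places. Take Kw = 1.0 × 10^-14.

C4H8ONH2+ is the conjugate acid of the weak base C4H8ONH.
Kb = 10^(−5.68) = 2.09 × 10^-6
Ka = Kw/Kb = 1.0×10^-14 / 2.09 × 10^-6 = 4.78 × 10^-9
From the ICE table, Ka = x²/(0.065 − x) = 4.78 × 10^-9.
Neglecting x in the denominator: x = √(4.78 × 10^-9 × 0.065) = 1.76 × 10^-5 M
(x/C₀ = 0.027% < 5%, so the approximation holds.)
pH = −log[H+] = −log(1.76 × 10^-5) = 4.75

pH = 4.75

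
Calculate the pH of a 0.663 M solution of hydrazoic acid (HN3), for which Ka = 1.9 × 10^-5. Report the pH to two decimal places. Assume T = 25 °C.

pH = 2.45

HN3 ⇌ N3- + H+
From the ICE table, Ka = [H+]²/(0.663 − [H+]) = 1.9 × 10^-5.
Neglecting [H+] in the denominator: [H+] = √(1.9 × 10^-5 × 0.663) = 3.55 × 10^-3 M
Check: 0.54% ionized — well under 5%, approximation valid.
pH = −log(3.55 × 10^-3) = 2.45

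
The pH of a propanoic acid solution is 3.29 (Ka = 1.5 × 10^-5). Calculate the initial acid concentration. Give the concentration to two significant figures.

C₀ = 1.8 × 10^-2 M

[H+] = 10^(-3.29) = 5.13 × 10^-4 M = x
Ka = x²/(C₀ − x) ⇒ C₀ = x + x²/Ka
C₀ = 5.13 × 10^-4 + (5.13 × 10^-4)²/(1.5 × 10^-5) = 1.81 × 10^-2 M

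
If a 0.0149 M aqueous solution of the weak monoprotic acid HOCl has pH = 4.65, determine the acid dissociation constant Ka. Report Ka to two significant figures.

Ka = 3.4 × 10^-8

[H+] = 10^(-4.65) = 2.24 × 10^-5 M
At equilibrium [HA] = 0.0149 − 2.24 × 10^-5 = 1.49 × 10^-2 M
Ka = [H+][A-]/[HA] = (2.24 × 10^-5)² / 1.49 × 10^-2 = 3.4 × 10^-8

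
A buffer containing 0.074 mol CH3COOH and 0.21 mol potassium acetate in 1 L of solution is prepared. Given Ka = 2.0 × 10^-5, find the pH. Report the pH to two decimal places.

pH = 5.15

pKa = −log(2.0 × 10^-5) = 4.699
Using pH = pKa + log([base]/[acid]) with [base]/[acid] = 0.21/0.074:
pH = 4.699 + (+0.453) = 5.15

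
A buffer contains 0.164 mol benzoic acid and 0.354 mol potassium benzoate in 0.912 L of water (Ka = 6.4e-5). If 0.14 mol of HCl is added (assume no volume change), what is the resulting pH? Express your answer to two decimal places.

pH = 4.04

After neutralization: n(C6H5COOH) = 0.304 mol, n(C6H5COO-) = 0.214 mol.
pKa = −log(6.4 × 10^-5) = 4.194
pH = pKa + log([A⁻]/[HA]) = 4.194 + log(0.214/0.304) = 4.194 -0.152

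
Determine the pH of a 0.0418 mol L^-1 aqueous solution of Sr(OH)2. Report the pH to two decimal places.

pH = 12.92

Sr(OH)2 is a strong base (each formula unit releases 2 OH-); [OH-] = 0.0836 M.
pOH = -log(0.0836) = 1.08
pH = 14.00 - 1.08 = 12.92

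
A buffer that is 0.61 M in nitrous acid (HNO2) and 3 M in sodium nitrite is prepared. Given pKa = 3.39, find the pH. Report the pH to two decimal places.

pH = 4.08

pH = pKa + log([A⁻]/[HA]) = 3.39 + log(3/0.61)
pH = 3.39 + (+0.692) = 4.08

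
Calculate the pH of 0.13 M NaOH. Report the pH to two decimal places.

pH = 13.11

NaOH is a strong base; [OH-] = 0.13 M.
pOH = -log(0.13) = 0.89
pH = 14.00 - 0.89 = 13.11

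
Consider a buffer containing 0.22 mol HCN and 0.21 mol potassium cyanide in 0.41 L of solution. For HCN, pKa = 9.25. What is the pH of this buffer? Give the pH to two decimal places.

pH = 9.23

pH = pKa + log([A⁻]/[HA]) = 9.25 + log(0.21/0.22)
pH = 9.25 + (-0.020) = 9.23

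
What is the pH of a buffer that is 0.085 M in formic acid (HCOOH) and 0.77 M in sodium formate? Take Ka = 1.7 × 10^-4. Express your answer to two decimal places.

pH = 4.73

pKa = −log(1.7 × 10^-4) = 3.770
pH = pKa + log([A⁻]/[HA]) = 3.770 + log(0.77/0.085)
pH = 3.770 + (+0.957) = 4.73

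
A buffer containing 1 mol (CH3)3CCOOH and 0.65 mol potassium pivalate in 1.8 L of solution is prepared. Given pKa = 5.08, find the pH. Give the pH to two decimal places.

pH = pKa + log([A⁻]/[HA]) = 5.08 + log(0.65/1)
pH = 5.08 + (-0.187) = 4.89

pH = 4.89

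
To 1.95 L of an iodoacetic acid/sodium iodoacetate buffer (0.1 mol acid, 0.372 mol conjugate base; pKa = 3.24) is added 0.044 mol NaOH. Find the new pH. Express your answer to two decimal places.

OH- converts ICH2COOH to ICH2COO-: ICH2COOH → 0.056 mol, ICH2COO- → 0.416 mol.
pH = pKa + log(n_ICH2COO-/n_ICH2COOH) = 3.24 + log(0.416/0.056) = 3.24 + (+0.871)

pH = 4.11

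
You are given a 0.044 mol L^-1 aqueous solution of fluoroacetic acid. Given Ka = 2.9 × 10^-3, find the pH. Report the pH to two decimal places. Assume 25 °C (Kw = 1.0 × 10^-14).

FCH2COOH ⇌ FCH2COO- + H+
From the ICE table, Ka = x²/(0.044 − x) = 2.9 × 10^-3.
x is not negligible relative to C₀; solve x² + 0.0029·x − 0.000128 = 0.
x = (−Ka + √(Ka² + 4·Ka·C₀))/2 = 9.94 × 10^-3 M
pH = −log[H+] = −log(9.94 × 10^-3) = 2.00

pH = 2.00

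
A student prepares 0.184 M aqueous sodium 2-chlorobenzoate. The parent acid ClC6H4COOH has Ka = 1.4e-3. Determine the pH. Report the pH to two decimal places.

pH = 8.06

ClC6H4COO- is the conjugate base of the weak acid ClC6H4COOH.
Kb = Kw/Ka = 1.0×10^-14 / 1.4 × 10^-3 = 7.14 × 10^-12
Let x = [OH-] at equilibrium. Kb = x²/(0.184 − x).
Neglecting x in the denominator: x = √(7.14 × 10^-12 × 0.184) = 1.15 × 10^-6 M
(x/C₀ = 0.00062% < 5%, so the approximation holds.)
pOH = 5.94, so pH = 14.00 − pOH = 8.06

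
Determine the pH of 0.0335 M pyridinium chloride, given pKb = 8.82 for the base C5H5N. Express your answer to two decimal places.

pH = 3.33

C5H5NH+ is the conjugate acid of the weak base C5H5N.
Kb = 10^(−8.82) = 1.51 × 10^-9
Ka = Kw/Kb = 1.0×10^-14 / 1.51 × 10^-9 = 6.62 × 10^-6
From the ICE table, Ka = x²/(0.0335 − x) = 6.62 × 10^-6.
Neglecting x in the denominator: x = √(6.62 × 10^-6 × 0.0335) = 4.71 × 10^-4 M
Check: 1.4% ionized — well under 5%, approximation valid.
pH = −log(4.71 × 10^-4) = 3.33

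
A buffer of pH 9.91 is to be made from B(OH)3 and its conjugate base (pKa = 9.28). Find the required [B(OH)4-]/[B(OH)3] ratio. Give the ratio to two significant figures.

ratio = 4.3

pH = pKa + log(r) ⇒ log(r) = 9.91 − 9.28 = +0.63
r = [B(OH)4-]/[B(OH)3] = 10^(+0.63) = 4.27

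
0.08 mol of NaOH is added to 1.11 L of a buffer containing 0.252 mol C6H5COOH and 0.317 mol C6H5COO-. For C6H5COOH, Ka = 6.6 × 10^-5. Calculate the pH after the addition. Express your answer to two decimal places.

pH = 4.54

After neutralization: n(C6H5COOH) = 0.172 mol, n(C6H5COO-) = 0.397 mol.
pKa = −log(6.6 × 10^-5) = 4.180
pH = pKa + log(n_C6H5COO-/n_C6H5COOH) = 4.180 + log(0.397/0.172) = 4.180 + (+0.363)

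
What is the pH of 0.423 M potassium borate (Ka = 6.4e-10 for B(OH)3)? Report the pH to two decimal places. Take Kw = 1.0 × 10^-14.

B(OH)4- is the conjugate base of the weak acid B(OH)3.
Kb = Kw/Ka = 1.0×10^-14 / 6.4 × 10^-10 = 1.56 × 10^-5
From the ICE table, Kb = [OH-]²/(0.423 − [OH-]) = 1.56 × 10^-5.
Neglecting [OH-] in the denominator: [OH-] = √(1.56 × 10^-5 × 0.423) = 2.57 × 10^-3 M
Check: 0.61% ionized — well under 5%, approximation valid.
pOH = 2.59, so pH = 14.00 − pOH = 11.41

pH = 11.41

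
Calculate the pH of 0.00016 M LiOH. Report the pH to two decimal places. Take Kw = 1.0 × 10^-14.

pH = 10.20

LiOH is a strong base; [OH-] = 0.00016 M.
pOH = -log(0.00016) = 3.80
pH = 14.00 - 3.80 = 10.20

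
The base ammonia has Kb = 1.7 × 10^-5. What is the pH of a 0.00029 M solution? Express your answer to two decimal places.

NH3 + H2O ⇌ NH4+ + OH-
Kb = [OH-]²/(0.00029 − [OH-]) = 1.7 × 10^-5
Here C₀/Kb ≈ 17.1, so the small-[OH-] approximation fails. Use the quadratic:
[OH-] = [−1.7e-05 + √(1.7e-05² + 1.97e-08)]/2 = 6.22 × 10^-5 M
pOH = 4.21, so pH = 14.00 − pOH = 9.79

pH = 9.79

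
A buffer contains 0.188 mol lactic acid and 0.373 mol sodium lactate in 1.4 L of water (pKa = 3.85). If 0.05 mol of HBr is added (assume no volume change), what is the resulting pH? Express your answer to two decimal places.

Added H+ converts CH3CH(OH)COO- to CH3CH(OH)COOH: CH3CH(OH)COOH → 0.238 mol, CH3CH(OH)COO- → 0.323 mol.
pH = pKa + log(n_CH3CH(OH)COO-/n_CH3CH(OH)COOH) = 3.85 + log(0.323/0.238) = 3.85 + (+0.133)

pH = 3.98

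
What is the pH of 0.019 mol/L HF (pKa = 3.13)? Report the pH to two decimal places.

pH = 2.47

HF ⇌ F- + H+
Ka = 10^(−3.13) = 7.41 × 10^-4
From the ICE table, Ka = x²/(0.019 − x) = 7.41 × 10^-4.
x is not negligible relative to C₀; solve x² + 0.000741·x − 1.41e-05 = 0.
x = (−Ka + √(Ka² + 4·Ka·C₀))/2 = 3.40 × 10^-3 M
pH = −log[H+] = −log(3.40 × 10^-3) = 2.47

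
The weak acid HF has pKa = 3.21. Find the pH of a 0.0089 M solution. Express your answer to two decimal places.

HF ⇌ F- + H+
Ka = 10^(−3.21) = 6.17 × 10^-4
Let x = [H+] at equilibrium. Ka = x²/(0.0089 − x).
x is not negligible relative to C₀; solve x² + 0.000617·x − 5.49e-06 = 0.
x = (−Ka + √(Ka² + 4·Ka·C₀))/2 = 2.06 × 10^-3 M
pH = −log[H+] = −log(2.06 × 10^-3) = 2.69

pH = 2.69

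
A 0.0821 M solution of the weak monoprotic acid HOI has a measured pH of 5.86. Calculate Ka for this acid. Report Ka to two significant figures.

Ka = 2.3 × 10^-11

[H+] = 10^(-5.86) = 1.38 × 10^-6 M
At equilibrium [HA] = 0.0821 − 1.38 × 10^-6 = 8.21 × 10^-2 M
Ka = [H+][A-]/[HA] = (1.38 × 10^-6)² / 8.21 × 10^-2 = 2.3 × 10^-11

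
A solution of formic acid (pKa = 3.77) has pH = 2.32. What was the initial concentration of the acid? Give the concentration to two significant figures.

C₀ = 1.4 × 10^-1 M

[H+] = 10^(-2.32) = 4.79 × 10^-3 M = x
Ka = 10^(−3.77) = 1.70 × 10^-4
Ka = x²/(C₀ − x) ⇒ C₀ = x + x²/Ka
C₀ = 4.79 × 10^-3 + (4.79 × 10^-3)²/(1.70 × 10^-4) = 1.40 × 10^-1 M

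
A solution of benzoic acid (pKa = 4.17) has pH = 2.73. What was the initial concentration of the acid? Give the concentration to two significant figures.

[H+] = 10^(-2.73) = 1.86 × 10^-3 M = x
Ka = 10^(−4.17) = 6.76 × 10^-5
Ka = x²/(C₀ − x) ⇒ C₀ = x + x²/Ka
C₀ = 1.86 × 10^-3 + (1.86 × 10^-3)²/(6.76 × 10^-5) = 5.30 × 10^-2 M

C₀ = 5.3 × 10^-2 M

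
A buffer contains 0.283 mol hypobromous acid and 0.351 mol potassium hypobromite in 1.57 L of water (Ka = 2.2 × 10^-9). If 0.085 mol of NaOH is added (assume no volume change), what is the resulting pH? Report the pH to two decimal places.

After neutralization: n(HOBr) = 0.198 mol, n(OBr-) = 0.436 mol.
pKa = −log(2.2 × 10^-9) = 8.658
pH = pKa + log(n_OBr-/n_HOBr) = 8.658 + log(0.436/0.198) = 8.658 + (+0.343)

pH = 9.00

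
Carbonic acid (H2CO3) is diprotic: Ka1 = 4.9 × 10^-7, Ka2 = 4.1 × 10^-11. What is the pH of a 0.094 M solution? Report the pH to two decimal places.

pH = 3.67

Since Ka1 ≫ Ka2, the first ionization dominates [H+].
Ka1 = x²/(0.094 − x) = 4.9 × 10^-7
x ≈ √(4.9 × 10^-7 × 0.094) = 2.15 × 10^-4 M
pH = −log(2.15 × 10^-4) = 3.67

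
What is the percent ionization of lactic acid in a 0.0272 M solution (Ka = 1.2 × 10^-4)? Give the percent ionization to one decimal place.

CH3CH(OH)COOH ⇌ CH3CH(OH)COO- + H+; let x = [H+] at equilibrium.
Solve x² + 0.00012x − 3.26e-06 = 0 → x = 1.75 × 10^-3 M
% ionization = x/C₀ × 100% = 1.75 × 10^-3/0.0272 × 100% = 6.4%

6.4%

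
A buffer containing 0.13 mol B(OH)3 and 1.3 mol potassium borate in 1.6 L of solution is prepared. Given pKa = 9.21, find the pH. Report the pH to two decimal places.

pH = 10.21

pH = pKa + log([A⁻]/[HA]) = 9.21 + log(1.3/0.13)
pH = 9.21 + (+1.000) = 10.21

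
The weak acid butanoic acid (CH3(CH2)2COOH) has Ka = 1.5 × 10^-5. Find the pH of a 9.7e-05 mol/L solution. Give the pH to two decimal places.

CH3(CH2)2COOH ⇌ CH3(CH2)2COO- + H+
Ka = x²/(9.7e-05 − x) = 1.5 × 10^-5
The 5% rule fails; solving x² + Ka·x − Ka·C₀ = 0 exactly:
x = [−1.5e-05 + √(1.5e-05² + 5.82e-09)]/2 = 3.14 × 10^-5 M
pH = −log(3.14 × 10^-5) = 4.50

pH = 4.50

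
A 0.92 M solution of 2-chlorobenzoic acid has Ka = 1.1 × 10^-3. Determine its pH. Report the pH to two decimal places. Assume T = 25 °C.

pH = 1.50

ClC6H4COOH ⇌ ClC6H4COO- + H+
From the ICE table, Ka = [H+]²/(0.92 − [H+]) = 1.1 × 10^-3.
Since Ka ≪ C₀, [H+] ≈ √(Ka·C₀) = 3.18 × 10^-2 M.
pH = −log[H+] = −log(3.18 × 10^-2) = 1.50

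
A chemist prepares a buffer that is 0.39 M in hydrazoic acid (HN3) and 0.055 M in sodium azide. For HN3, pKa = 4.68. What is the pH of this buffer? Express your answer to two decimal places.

pH = 3.83

Using pH = pKa + log([base]/[acid]) with [base]/[acid] = 0.055/0.39:
pH = 4.68 + (-0.851) = 3.83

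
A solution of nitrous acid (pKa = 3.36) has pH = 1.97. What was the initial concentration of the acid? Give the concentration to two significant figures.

C₀ = 2.7 × 10^-1 M

[H+] = 10^(-1.97) = 1.07 × 10^-2 M = x
Ka = 10^(−3.36) = 4.37 × 10^-4
Ka = x²/(C₀ − x) ⇒ C₀ = x + x²/Ka
C₀ = 1.07 × 10^-2 + (1.07 × 10^-2)²/(4.37 × 10^-4) = 2.73 × 10^-1 M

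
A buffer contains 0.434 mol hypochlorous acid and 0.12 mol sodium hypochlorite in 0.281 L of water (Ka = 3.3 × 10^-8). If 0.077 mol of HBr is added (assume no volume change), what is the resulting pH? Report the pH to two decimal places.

Added H+ converts OCl- to HOCl: HOCl → 0.511 mol, OCl- → 0.043 mol.
pKa = −log(3.3 × 10^-8) = 7.481
Henderson–Hasselbalch with mole ratio 0.043/0.511: pH = 7.481 + (-1.075)

pH = 6.41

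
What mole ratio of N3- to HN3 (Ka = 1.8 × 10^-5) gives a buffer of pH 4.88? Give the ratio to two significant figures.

pKa = -log(1.8 × 10^-5) = 4.745
pH = pKa + log(r) ⇒ log(r) = 4.88 − 4.745 = +0.135
r = [N3-]/[HN3] = 10^(+0.135) = 1.36

ratio = 1.4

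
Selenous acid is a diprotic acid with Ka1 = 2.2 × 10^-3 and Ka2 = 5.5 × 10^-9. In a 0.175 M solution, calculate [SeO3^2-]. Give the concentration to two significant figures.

5.5 × 10^-9 M

First ionization gives [H+] ≈ [HSeO3-] = 1.86 × 10^-2 M.
Second step: Ka2 = [H+][SeO3^2-]/[HSeO3-] ≈ [SeO3^2-] (since [H+] ≈ [HSeO3-]).
So [SeO3^2-] ≈ Ka2.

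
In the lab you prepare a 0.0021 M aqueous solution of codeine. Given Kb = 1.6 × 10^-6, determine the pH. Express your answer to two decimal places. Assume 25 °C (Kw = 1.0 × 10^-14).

pH = 9.76

C18H21NO3 + H2O ⇌ C18H22NO3+ + OH-
Kb = [OH-]²/(0.0021 − [OH-]) = 1.6 × 10^-6
Assume [OH-] ≪ 0.0021: [OH-] ≈ √(1.6 × 10^-6 × 0.0021) = 5.80 × 10^-5 M
pOH = −log(5.80 × 10^-5) = 4.24; pH = 14.00 − 4.24 = 9.76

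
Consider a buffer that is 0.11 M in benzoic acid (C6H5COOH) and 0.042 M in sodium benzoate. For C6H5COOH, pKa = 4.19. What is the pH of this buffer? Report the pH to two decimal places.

Henderson–Hasselbalch: pH = pKa + log([C6H5COO-]/[C6H5COOH]) = 4.19 + log(0.042/0.11)
pH = 4.19 + (-0.418) = 3.77

pH = 3.77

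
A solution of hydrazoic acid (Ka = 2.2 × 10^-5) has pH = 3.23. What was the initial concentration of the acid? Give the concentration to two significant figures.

[H+] = 10^(-3.23) = 5.89 × 10^-4 M = x
Ka = x²/(C₀ − x) ⇒ C₀ = x + x²/Ka
C₀ = 5.89 × 10^-4 + (5.89 × 10^-4)²/(2.2 × 10^-5) = 1.64 × 10^-2 M

C₀ = 1.6 × 10^-2 M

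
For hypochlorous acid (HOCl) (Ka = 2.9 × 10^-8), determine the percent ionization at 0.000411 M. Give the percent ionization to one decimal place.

HOCl ⇌ OCl- + H+; let x = [H+] at equilibrium.
x ≈ √(Ka·C₀) = √(2.9 × 10^-8 × 0.000411) = 3.45 × 10^-6 M
Fraction ionized = 3.45 × 10^-6 / 0.000411 = 0.0084 → 0.8%

0.8%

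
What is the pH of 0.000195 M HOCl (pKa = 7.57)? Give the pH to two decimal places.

pH = 5.64

HOCl ⇌ OCl- + H+
Ka = 10^(−7.57) = 2.69 × 10^-8
From the ICE table, Ka = [H+]²/(0.000195 − [H+]) = 2.69 × 10^-8.
Assume [H+] ≪ 0.000195: [H+] ≈ √(2.69 × 10^-8 × 0.000195) = 2.29 × 10^-6 M
([H+]/C₀ = 1.2% < 5%, so the approximation holds.)
pH = −log(2.29 × 10^-6) = 5.64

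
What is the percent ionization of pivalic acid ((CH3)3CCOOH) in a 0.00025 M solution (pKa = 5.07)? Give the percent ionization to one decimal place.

16.8%

(CH3)3CCOOH ⇌ (CH3)3CCOO- + H+; let x = [H+] at equilibrium.
Ka = 10^(−5.07) = 8.51 × 10^-6
Ka = x²/(C₀ − x); solving the quadratic gives x = 4.21 × 10^-5 M.
% ionization = x/C₀ × 100% = 4.21 × 10^-5/0.00025 × 100% = 16.8%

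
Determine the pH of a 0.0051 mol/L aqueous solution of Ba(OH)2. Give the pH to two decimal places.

pH = 12.01

Ba(OH)2 is a strong base (each formula unit releases 2 OH-); [OH-] = 0.0102 M.
pOH = -log(0.0102) = 1.99
pH = 14.00 - 1.99 = 12.01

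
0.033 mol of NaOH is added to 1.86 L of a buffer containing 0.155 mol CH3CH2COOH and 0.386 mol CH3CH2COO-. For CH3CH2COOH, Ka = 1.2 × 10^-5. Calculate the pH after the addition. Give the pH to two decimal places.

pH = 5.46

After neutralization: n(CH3CH2COOH) = 0.122 mol, n(CH3CH2COO-) = 0.419 mol.
pKa = −log(1.2 × 10^-5) = 4.921
pH = pKa + log(n_CH3CH2COO-/n_CH3CH2COOH) = 4.921 + log(0.419/0.122) = 4.921 + (+0.536)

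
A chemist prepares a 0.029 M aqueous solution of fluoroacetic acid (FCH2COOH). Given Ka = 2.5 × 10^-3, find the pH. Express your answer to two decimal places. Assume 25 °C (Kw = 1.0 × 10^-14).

pH = 2.13

FCH2COOH ⇌ FCH2COO- + H+
Ka = x²/(0.029 − x) = 2.5 × 10^-3
Here C₀/Ka ≈ 11.6, so the small-x approximation fails. Use the quadratic:
x = [−0.0025 + √(0.0025² + 0.00029)]/2 = 7.36 × 10^-3 M
pH = −log[H+] = −log(7.36 × 10^-3) = 2.13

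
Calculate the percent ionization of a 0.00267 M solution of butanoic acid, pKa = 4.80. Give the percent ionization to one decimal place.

CH3(CH2)2COOH ⇌ CH3(CH2)2COO- + H+; let x = [H+] at equilibrium.
Ka = 10^(−4.80) = 1.58 × 10^-5
Ka = x²/(C₀ − x); solving the quadratic gives x = 1.98 × 10^-4 M.
% ionization = x/C₀ × 100% = 1.98 × 10^-4/0.00267 × 100% = 7.4%

7.4%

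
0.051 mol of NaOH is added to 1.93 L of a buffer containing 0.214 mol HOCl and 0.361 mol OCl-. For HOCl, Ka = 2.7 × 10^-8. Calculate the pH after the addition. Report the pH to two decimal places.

pH = 7.97

After neutralization: n(HOCl) = 0.163 mol, n(OCl-) = 0.412 mol.
pKa = −log(2.7 × 10^-8) = 7.569
Henderson–Hasselbalch with mole ratio 0.412/0.163: pH = 7.569 + (+0.403)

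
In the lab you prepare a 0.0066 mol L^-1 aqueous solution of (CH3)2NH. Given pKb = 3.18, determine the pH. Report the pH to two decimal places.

(CH3)2NH + H2O ⇌ (CH3)2NH2+ + OH-
Kb = 10^(−3.18) = 6.61 × 10^-4
From the ICE table, Kb = [OH-]²/(0.0066 − [OH-]) = 6.61 × 10^-4.
The 5% rule fails; solving [OH-]² + Kb·[OH-] − Kb·C₀ = 0 exactly:
[OH-] = (−Kb + √(Kb² + 4·Kb·C₀))/2 = 1.78 × 10^-3 M
pOH = −log(1.78 × 10^-3) = 2.75; pH = 14.00 − 2.75 = 11.25

pH = 11.25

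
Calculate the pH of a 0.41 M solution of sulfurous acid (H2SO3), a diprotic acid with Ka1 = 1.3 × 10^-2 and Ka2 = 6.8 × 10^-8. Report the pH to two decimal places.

pH = 1.18

Since Ka1 ≫ Ka2, the first ionization dominates [H+].
Ka1 = x²/(0.41 − x) = 1.3 × 10^-2
Solving the quadratic: x = (−Ka1 + √(Ka1² + 4·Ka1·C₀))/2 = 6.68 × 10^-2 M
pH = −log(6.68 × 10^-2) = 1.18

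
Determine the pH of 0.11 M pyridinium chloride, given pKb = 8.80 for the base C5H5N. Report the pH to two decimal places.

C5H5NH+ is the conjugate acid of the weak base C5H5N.
Kb = 10^(−8.80) = 1.58 × 10^-9
Ka = Kw/Kb = 1.0×10^-14 / 1.58 × 10^-9 = 6.33 × 10^-6
From the ICE table, Ka = [H+]²/(0.11 − [H+]) = 6.33 × 10^-6.
Neglecting [H+] in the denominator: [H+] = √(6.33 × 10^-6 × 0.11) = 8.34 × 10^-4 M
pH = −log(8.34 × 10^-4) = 3.08

pH = 3.08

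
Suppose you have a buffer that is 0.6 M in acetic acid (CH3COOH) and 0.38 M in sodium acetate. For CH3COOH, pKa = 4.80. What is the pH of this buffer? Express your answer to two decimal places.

pH = 4.60

Using pH = pKa + log([base]/[acid]) with [base]/[acid] = 0.38/0.6:
pH = 4.80 + (-0.198) = 4.60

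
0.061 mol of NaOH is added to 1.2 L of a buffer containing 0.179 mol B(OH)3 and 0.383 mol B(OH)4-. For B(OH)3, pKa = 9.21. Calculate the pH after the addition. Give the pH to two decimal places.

pH = 9.79

OH- converts B(OH)3 to B(OH)4-: B(OH)3 → 0.118 mol, B(OH)4- → 0.444 mol.
Henderson–Hasselbalch with mole ratio 0.444/0.118: pH = 9.21 + (+0.576)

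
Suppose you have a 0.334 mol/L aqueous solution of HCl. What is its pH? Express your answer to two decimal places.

HCl is a strong acid and dissociates completely, so [H+] = 0.334 M.
pH = -log(0.334) = 0.48

pH = 0.48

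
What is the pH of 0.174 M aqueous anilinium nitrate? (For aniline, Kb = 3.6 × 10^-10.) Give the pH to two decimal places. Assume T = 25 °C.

pH = 2.66

C6H5NH3+ is the conjugate acid of the weak base C6H5NH2.
Ka = Kw/Kb = 1.0×10^-14 / 3.6 × 10^-10 = 2.78 × 10^-5
Ka = [H+]²/(0.174 − [H+]) = 2.78 × 10^-5
Since Ka ≪ C₀, [H+] ≈ √(Ka·C₀) = 2.20 × 10^-3 M.
pH = −log(2.20 × 10^-3) = 2.66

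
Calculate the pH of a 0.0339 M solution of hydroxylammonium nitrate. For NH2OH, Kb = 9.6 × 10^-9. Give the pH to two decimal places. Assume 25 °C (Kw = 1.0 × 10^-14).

NH3OH+ is the conjugate acid of the weak base NH2OH.
Ka = Kw/Kb = 1.0×10^-14 / 9.6 × 10^-9 = 1.04 × 10^-6
From the ICE table, Ka = [H+]²/(0.0339 − [H+]) = 1.04 × 10^-6.
Since Ka ≪ C₀, [H+] ≈ √(Ka·C₀) = 1.88 × 10^-4 M.
pH = −log[H+] = −log(1.88 × 10^-4) = 3.73

pH = 3.73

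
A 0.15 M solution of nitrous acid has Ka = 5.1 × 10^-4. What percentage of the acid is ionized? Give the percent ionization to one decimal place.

HNO2 ⇌ NO2- + H+; let x = [H+] at equilibrium.
Solve x² + 0.00051x − 7.65e-05 = 0 → x = 8.50 × 10^-3 M
% ionization = x/C₀ × 100% = 8.50 × 10^-3/0.15 × 100% = 5.7%

5.7%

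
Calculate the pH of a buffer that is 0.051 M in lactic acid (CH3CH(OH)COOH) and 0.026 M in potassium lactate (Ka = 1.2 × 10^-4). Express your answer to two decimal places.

pKa = −log(1.2 × 10^-4) = 3.921
pH = pKa + log([A⁻]/[HA]) = 3.921 + log(0.026/0.051)
pH = 3.921 + (-0.293) = 3.63

pH = 3.63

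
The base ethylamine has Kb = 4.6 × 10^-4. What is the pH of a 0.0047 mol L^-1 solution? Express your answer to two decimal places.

pH = 11.10

C2H5NH2 + H2O ⇌ C2H5NH3+ + OH-
From the ICE table, Kb = [OH-]²/(0.0047 − [OH-]) = 4.6 × 10^-4.
The 5% rule fails; solving [OH-]² + Kb·[OH-] − Kb·C₀ = 0 exactly:
[OH-] = (−Kb + √(Kb² + 4·Kb·C₀))/2 = 1.26 × 10^-3 M
pOH = 2.90, so pH = 14.00 − pOH = 11.10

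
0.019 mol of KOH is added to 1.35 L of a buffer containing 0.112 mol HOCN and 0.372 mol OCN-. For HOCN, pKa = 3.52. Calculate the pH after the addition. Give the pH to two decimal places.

pH = 4.14

After neutralization: n(HOCN) = 0.093 mol, n(OCN-) = 0.391 mol.
pH = pKa + log(n_OCN-/n_HOCN) = 3.52 + log(0.391/0.093) = 3.52 + (+0.624)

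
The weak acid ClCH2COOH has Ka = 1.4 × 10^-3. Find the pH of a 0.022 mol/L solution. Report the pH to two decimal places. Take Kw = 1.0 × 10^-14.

ClCH2COOH ⇌ ClCH2COO- + H+
Ka = x²/(0.022 − x) = 1.4 × 10^-3
Here C₀/Ka ≈ 15.7, so the small-x approximation fails. Use the quadratic:
x = [−0.0014 + √(0.0014² + 0.000123)]/2 = 4.89 × 10^-3 M
pH = −log[H+] = −log(4.89 × 10^-3) = 2.31

pH = 2.31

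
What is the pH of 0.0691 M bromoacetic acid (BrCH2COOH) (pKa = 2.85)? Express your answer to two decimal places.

BrCH2COOH ⇌ BrCH2COO- + H+
Ka = 10^(−2.85) = 1.41 × 10^-3
From the ICE table, Ka = x²/(0.0691 − x) = 1.41 × 10^-3.
x is not negligible relative to C₀; solve x² + 0.00141·x − 9.74e-05 = 0.
x = [−0.00141 + √(0.00141² + 0.00039)]/2 = 9.19 × 10^-3 M
pH = −log[H+] = −log(9.19 × 10^-3) = 2.04

pH = 2.04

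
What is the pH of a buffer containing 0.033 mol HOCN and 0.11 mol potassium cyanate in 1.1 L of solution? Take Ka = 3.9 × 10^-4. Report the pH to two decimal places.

pKa = −log(3.9 × 10^-4) = 3.409
Using pH = pKa + log([base]/[acid]) with [base]/[acid] = 0.11/0.033:
pH = 3.409 + (+0.523) = 3.93

pH = 3.93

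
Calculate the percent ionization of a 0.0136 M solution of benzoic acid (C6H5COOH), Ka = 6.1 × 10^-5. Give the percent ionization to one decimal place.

6.5%

C6H5COOH ⇌ C6H5COO- + H+; let x = [H+] at equilibrium.
Ka = x²/(C₀ − x); solving the quadratic gives x = 8.81 × 10^-4 M.
Fraction ionized = 8.81 × 10^-4 / 0.0136 = 0.0648 → 6.5%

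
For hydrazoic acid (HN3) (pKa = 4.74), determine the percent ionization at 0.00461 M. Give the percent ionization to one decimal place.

6.1%

HN3 ⇌ N3- + H+; let x = [H+] at equilibrium.
Ka = 10^(−4.74) = 1.82 × 10^-5
Ka = x²/(C₀ − x); solving the quadratic gives x = 2.81 × 10^-4 M.
Fraction ionized = 2.81 × 10^-4 / 0.00461 = 0.0610 → 6.1%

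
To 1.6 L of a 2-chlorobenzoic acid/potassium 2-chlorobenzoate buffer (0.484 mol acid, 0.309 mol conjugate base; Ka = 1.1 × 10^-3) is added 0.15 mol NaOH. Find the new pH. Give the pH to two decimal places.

After neutralization: n(ClC6H4COOH) = 0.334 mol, n(ClC6H4COO-) = 0.459 mol.
pKa = −log(1.1 × 10^-3) = 2.959
Henderson–Hasselbalch with mole ratio 0.459/0.334: pH = 2.959 + (+0.138)

pH = 3.10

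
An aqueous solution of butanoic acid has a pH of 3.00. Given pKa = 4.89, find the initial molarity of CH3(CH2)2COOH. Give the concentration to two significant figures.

[H+] = 10^(-3.00) = 1.00 × 10^-3 M = x
Ka = 10^(−4.89) = 1.29 × 10^-5
Ka = x²/(C₀ − x) ⇒ C₀ = x + x²/Ka
C₀ = 1.00 × 10^-3 + (1.00 × 10^-3)²/(1.29 × 10^-5) = 7.85 × 10^-2 M

C₀ = 7.9 × 10^-2 M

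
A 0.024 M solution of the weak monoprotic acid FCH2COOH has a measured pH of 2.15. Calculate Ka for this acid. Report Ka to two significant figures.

[H+] = 10^(-2.15) = 7.08 × 10^-3 M
At equilibrium [HA] = 0.024 − 7.08 × 10^-3 = 1.69 × 10^-2 M
Ka = [H+][A-]/[HA] = (7.08 × 10^-3)² / 1.69 × 10^-2 = 3.0 × 10^-3

Ka = 3.0 × 10^-3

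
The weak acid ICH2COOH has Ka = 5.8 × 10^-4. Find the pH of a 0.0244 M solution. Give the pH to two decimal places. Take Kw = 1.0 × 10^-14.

pH = 2.46

ICH2COOH ⇌ ICH2COO- + H+
From the ICE table, Ka = [H+]²/(0.0244 − [H+]) = 5.8 × 10^-4.
[H+] is not negligible relative to C₀; solve [H+]² + 0.00058·[H+] − 1.42e-05 = 0.
[H+] = (−Ka + √(Ka² + 4·Ka·C₀))/2 = 3.48 × 10^-3 M
pH = −log[H+] = −log(3.48 × 10^-3) = 2.46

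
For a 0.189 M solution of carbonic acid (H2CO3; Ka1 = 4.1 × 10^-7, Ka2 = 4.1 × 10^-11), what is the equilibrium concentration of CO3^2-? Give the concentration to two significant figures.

4.1 × 10^-11 M

First ionization gives [H+] ≈ [HCO3-] = 2.78 × 10^-4 M.
Second step: Ka2 = [H+][CO3^2-]/[HCO3-] ≈ [CO3^2-] (since [H+] ≈ [HCO3-]).
So [CO3^2-] ≈ Ka2.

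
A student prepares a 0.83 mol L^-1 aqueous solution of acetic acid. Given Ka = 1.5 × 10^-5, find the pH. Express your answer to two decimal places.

CH3COOH ⇌ CH3COO- + H+
Ka = [H+]²/(0.83 − [H+]) = 1.5 × 10^-5
Since Ka ≪ C₀, [H+] ≈ √(Ka·C₀) = 3.53 × 10^-3 M.
([H+]/C₀ = 0.43% < 5%, so the approximation holds.)
pH = −log[H+] = −log(3.53 × 10^-3) = 2.45

pH = 2.45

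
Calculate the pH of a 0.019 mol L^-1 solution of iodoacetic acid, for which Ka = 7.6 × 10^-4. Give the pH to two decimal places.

pH = 2.46

ICH2COOH ⇌ ICH2COO- + H+
Ka = [H+]²/(0.019 − [H+]) = 7.6 × 10^-4
[H+] is not negligible relative to C₀; solve [H+]² + 0.00076·[H+] − 1.44e-05 = 0.
[H+] = (−Ka + √(Ka² + 4·Ka·C₀))/2 = 3.44 × 10^-3 M
pH = −log(3.44 × 10^-3) = 2.46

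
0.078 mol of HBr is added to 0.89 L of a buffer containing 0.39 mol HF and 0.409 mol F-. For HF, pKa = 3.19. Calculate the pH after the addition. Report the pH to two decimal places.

pH = 3.04

Added H+ converts F- to HF: HF → 0.468 mol, F- → 0.331 mol.
pH = pKa + log([A⁻]/[HA]) = 3.19 + log(0.331/0.468) = 3.19 -0.150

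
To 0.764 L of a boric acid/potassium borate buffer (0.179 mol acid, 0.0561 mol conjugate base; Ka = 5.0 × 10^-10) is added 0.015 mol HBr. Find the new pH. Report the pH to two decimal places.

pH = 8.63

Added H+ converts B(OH)4- to B(OH)3: B(OH)3 → 0.194 mol, B(OH)4- → 0.0411 mol.
pKa = −log(5.0 × 10^-10) = 9.301
pH = pKa + log(n_B(OH)4-/n_B(OH)3) = 9.301 + log(0.0411/0.194) = 9.301 + (-0.674)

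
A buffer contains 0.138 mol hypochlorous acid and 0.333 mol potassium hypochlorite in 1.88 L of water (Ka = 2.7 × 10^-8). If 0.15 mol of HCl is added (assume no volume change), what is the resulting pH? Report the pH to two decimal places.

pH = 7.37

Added H+ converts OCl- to HOCl: HOCl → 0.288 mol, OCl- → 0.183 mol.
pKa = −log(2.7 × 10^-8) = 7.569
pH = pKa + log([A⁻]/[HA]) = 7.569 + log(0.183/0.288) = 7.569 -0.197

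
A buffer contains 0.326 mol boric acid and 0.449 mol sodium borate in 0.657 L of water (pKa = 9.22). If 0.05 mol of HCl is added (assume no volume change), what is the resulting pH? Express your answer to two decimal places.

pH = 9.25

Added H+ converts B(OH)4- to B(OH)3: B(OH)3 → 0.376 mol, B(OH)4- → 0.399 mol.
pH = pKa + log([A⁻]/[HA]) = 9.22 + log(0.399/0.376) = 9.22 +0.026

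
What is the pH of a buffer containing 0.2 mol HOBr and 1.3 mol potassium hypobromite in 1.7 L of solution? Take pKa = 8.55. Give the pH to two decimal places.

pH = pKa + log([A⁻]/[HA]) = 8.55 + log(1.3/0.2)
pH = 8.55 + (+0.813) = 9.36

pH = 9.36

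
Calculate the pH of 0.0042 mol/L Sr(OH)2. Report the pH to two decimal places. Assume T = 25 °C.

pH = 11.92

Sr(OH)2 is a strong base (each formula unit releases 2 OH-); [OH-] = 0.0084 M.
pOH = -log(0.0084) = 2.08
pH = 14.00 - 2.08 = 11.92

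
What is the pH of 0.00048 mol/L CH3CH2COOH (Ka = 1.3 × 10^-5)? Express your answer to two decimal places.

pH = 4.14

CH3CH2COOH ⇌ CH3CH2COO- + H+
From the ICE table, Ka = [H+]²/(0.00048 − [H+]) = 1.3 × 10^-5.
[H+] is not negligible relative to C₀; solve [H+]² + 1.3e-05·[H+] − 6.24e-09 = 0.
[H+] = (−Ka + √(Ka² + 4·Ka·C₀))/2 = 7.28 × 10^-5 M
pH = −log[H+] = −log(7.28 × 10^-5) = 4.14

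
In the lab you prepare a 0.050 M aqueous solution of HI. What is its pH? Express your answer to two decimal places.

pH = 1.30

HI is a strong acid and dissociates completely, so [H+] = 0.050 M.
pH = -log(0.05) = 1.30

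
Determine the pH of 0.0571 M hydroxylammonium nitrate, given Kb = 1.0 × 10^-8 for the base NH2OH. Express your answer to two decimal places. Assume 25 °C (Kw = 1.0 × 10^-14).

pH = 3.62

NH3OH+ is the conjugate acid of the weak base NH2OH.
Ka = Kw/Kb = 1.0×10^-14 / 1.0 × 10^-8 = 1.00 × 10^-6
Ka = [H+]²/(0.0571 − [H+]) = 1.00 × 10^-6
Since Ka ≪ C₀, [H+] ≈ √(Ka·C₀) = 2.39 × 10^-4 M.
([H+]/C₀ = 0.42% < 5%, so the approximation holds.)
pH = −log[H+] = −log(2.39 × 10^-4) = 3.62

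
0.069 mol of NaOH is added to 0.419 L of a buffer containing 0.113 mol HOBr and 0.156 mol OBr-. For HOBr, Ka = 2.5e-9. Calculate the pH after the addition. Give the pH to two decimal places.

pH = 9.31

After neutralization: n(HOBr) = 0.044 mol, n(OBr-) = 0.225 mol.
pKa = −log(2.5 × 10^-9) = 8.602
pH = pKa + log(n_OBr-/n_HOBr) = 8.602 + log(0.225/0.044) = 8.602 + (+0.709)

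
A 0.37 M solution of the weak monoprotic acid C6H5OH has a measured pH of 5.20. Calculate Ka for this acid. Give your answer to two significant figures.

[H+] = 10^(-5.20) = 6.31 × 10^-6 M
At equilibrium [HA] = 0.37 − 6.31 × 10^-6 = 3.70 × 10^-1 M
Ka = [H+][A-]/[HA] = (6.31 × 10^-6)² / 3.70 × 10^-1 = 1.1 × 10^-10

Ka = 1.1 × 10^-10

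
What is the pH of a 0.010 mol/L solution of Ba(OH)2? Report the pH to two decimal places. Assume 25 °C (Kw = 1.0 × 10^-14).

Ba(OH)2 is a strong base (each formula unit releases 2 OH-); [OH-] = 0.02 M.
pOH = -log(0.02) = 1.70
pH = 14.00 - 1.70 = 12.30

pH = 12.30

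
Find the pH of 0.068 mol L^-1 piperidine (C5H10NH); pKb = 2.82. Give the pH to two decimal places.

pH = 11.97

C5H10NH + H2O ⇌ C5H10NH2+ + OH-
Kb = 10^(−2.82) = 1.51 × 10^-3
Kb = [OH-]²/(0.068 − [OH-]) = 1.51 × 10^-3
[OH-] is not negligible relative to C₀; solve [OH-]² + 0.00151·[OH-] − 0.000103 = 0.
[OH-] = [−0.00151 + √(0.00151² + 0.000411)]/2 = 9.41 × 10^-3 M
pOH = 2.03, so pH = 14.00 − pOH = 11.97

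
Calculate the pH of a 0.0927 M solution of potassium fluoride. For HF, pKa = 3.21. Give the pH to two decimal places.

F- is the conjugate base of the weak acid HF.
Ka = 10^(−3.21) = 6.17 × 10^-4
Kb = Kw/Ka = 1.0×10^-14 / 6.17 × 10^-4 = 1.62 × 10^-11
Kb = [OH-]²/(0.0927 − [OH-]) = 1.62 × 10^-11
Assume [OH-] ≪ 0.0927: [OH-] ≈ √(1.62 × 10^-11 × 0.0927) = 1.23 × 10^-6 M
Check: 0.0013% ionized — well under 5%, approximation valid.
pOH = −log(1.23 × 10^-6) = 5.91; pH = 14.00 − 5.91 = 8.09

pH = 8.09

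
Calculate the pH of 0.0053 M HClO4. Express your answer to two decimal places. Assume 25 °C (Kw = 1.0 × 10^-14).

HClO4 is a strong acid and dissociates completely, so [H+] = 0.0053 M.
pH = -log(0.0053) = 2.28

pH = 2.28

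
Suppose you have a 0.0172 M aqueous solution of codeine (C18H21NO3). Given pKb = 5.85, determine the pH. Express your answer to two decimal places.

C18H21NO3 + H2O ⇌ C18H22NO3+ + OH-
Kb = 10^(−5.85) = 1.41 × 10^-6
Kb = [OH-]²/(0.0172 − [OH-]) = 1.41 × 10^-6
Since Kb ≪ C₀, [OH-] ≈ √(Kb·C₀) = 1.56 × 10^-4 M.
([OH-]/C₀ = 0.91% < 5%, so the approximation holds.)
pOH = 3.81, so pH = 14.00 − pOH = 10.19

pH = 10.19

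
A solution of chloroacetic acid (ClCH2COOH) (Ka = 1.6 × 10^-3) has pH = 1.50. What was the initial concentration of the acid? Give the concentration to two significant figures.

C₀ = 6.6 × 10^-1 M

[H+] = 10^(-1.50) = 3.16 × 10^-2 M = x
Ka = x²/(C₀ − x) ⇒ C₀ = x + x²/Ka
C₀ = 3.16 × 10^-2 + (3.16 × 10^-2)²/(1.6 × 10^-3) = 6.56 × 10^-1 M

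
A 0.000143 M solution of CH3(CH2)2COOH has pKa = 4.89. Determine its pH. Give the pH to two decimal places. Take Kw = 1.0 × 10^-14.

CH3(CH2)2COOH ⇌ CH3(CH2)2COO- + H+
Ka = 10^(−4.89) = 1.29 × 10^-5
From the ICE table, Ka = x²/(0.000143 − x) = 1.29 × 10^-5.
The 5% rule fails; solving x² + Ka·x − Ka·C₀ = 0 exactly:
x = (−Ka + √(Ka² + 4·Ka·C₀))/2 = 3.70 × 10^-5 M
pH = −log[H+] = −log(3.70 × 10^-5) = 4.43

pH = 4.43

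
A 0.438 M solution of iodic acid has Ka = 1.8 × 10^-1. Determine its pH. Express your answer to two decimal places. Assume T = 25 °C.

HIO3 ⇌ IO3- + H+
Ka = [H+]²/(0.438 − [H+]) = 1.8 × 10^-1
[H+] is not negligible relative to C₀; solve [H+]² + 0.18·[H+] − 0.0788 = 0.
[H+] = (−Ka + √(Ka² + 4·Ka·C₀))/2 = 2.05 × 10^-1 M
pH = −log(2.05 × 10^-1) = 0.69

pH = 0.69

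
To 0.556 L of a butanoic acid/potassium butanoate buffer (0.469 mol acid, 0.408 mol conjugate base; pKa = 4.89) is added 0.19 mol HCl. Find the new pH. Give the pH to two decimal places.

After neutralization: n(CH3(CH2)2COOH) = 0.659 mol, n(CH3(CH2)2COO-) = 0.218 mol.
Henderson–Hasselbalch with mole ratio 0.218/0.659: pH = 4.89 + (-0.480)

pH = 4.41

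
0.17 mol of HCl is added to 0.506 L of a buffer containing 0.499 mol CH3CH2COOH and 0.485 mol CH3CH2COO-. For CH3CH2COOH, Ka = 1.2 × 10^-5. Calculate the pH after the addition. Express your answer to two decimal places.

pH = 4.59

Added H+ converts CH3CH2COO- to CH3CH2COOH: CH3CH2COOH → 0.669 mol, CH3CH2COO- → 0.315 mol.
pKa = −log(1.2 × 10^-5) = 4.921
Henderson–Hasselbalch with mole ratio 0.315/0.669: pH = 4.921 + (-0.327)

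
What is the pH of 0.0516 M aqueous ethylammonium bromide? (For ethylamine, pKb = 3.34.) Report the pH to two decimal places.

C2H5NH3+ is the conjugate acid of the weak base C2H5NH2.
Kb = 10^(−3.34) = 4.57 × 10^-4
Ka = Kw/Kb = 1.0×10^-14 / 4.57 × 10^-4 = 2.19 × 10^-11
Ka = [H+]²/(0.0516 − [H+]) = 2.19 × 10^-11
Assume [H+] ≪ 0.0516: [H+] ≈ √(2.19 × 10^-11 × 0.0516) = 1.06 × 10^-6 M
pH = −log(1.06 × 10^-6) = 5.97

pH = 5.97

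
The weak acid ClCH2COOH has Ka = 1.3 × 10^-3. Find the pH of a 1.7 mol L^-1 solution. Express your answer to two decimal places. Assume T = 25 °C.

pH = 1.33

ClCH2COOH ⇌ ClCH2COO- + H+
Ka = [H+]²/(1.7 − [H+]) = 1.3 × 10^-3
Since Ka ≪ C₀, [H+] ≈ √(Ka·C₀) = 4.70 × 10^-2 M.
pH = −log(4.70 × 10^-2) = 1.33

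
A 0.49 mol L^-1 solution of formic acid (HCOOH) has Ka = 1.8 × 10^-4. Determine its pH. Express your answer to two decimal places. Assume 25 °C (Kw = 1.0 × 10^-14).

HCOOH ⇌ HCOO- + H+
Ka = x²/(0.49 − x) = 1.8 × 10^-4
Since Ka ≪ C₀, x ≈ √(Ka·C₀) = 9.39 × 10^-3 M.
(x/C₀ = 1.9% < 5%, so the approximation holds.)
pH = −log[H+] = −log(9.39 × 10^-3) = 2.03

pH = 2.03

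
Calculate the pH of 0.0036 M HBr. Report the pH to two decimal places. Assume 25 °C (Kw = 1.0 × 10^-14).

pH = 2.44

HBr is a strong acid and dissociates completely, so [H+] = 0.0036 M.
pH = -log(0.0036) = 2.44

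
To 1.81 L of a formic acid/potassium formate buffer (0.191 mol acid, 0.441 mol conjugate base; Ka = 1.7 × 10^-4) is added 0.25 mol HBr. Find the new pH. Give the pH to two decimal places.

After neutralization: n(HCOOH) = 0.441 mol, n(HCOO-) = 0.191 mol.
pKa = −log(1.7 × 10^-4) = 3.770
pH = pKa + log(n_HCOO-/n_HCOOH) = 3.770 + log(0.191/0.441) = 3.770 + (-0.363)

pH = 3.41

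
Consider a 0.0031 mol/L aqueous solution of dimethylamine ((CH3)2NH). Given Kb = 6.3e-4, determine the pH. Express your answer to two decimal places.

pH = 11.05

(CH3)2NH + H2O ⇌ (CH3)2NH2+ + OH-
Kb = x²/(0.0031 − x) = 6.3 × 10^-4
x is not negligible relative to C₀; solve x² + 0.00063·x − 1.95e-06 = 0.
x = (−Kb + √(Kb² + 4·Kb·C₀))/2 = 1.12 × 10^-3 M
pOH = 2.95, so pH = 14.00 − pOH = 11.05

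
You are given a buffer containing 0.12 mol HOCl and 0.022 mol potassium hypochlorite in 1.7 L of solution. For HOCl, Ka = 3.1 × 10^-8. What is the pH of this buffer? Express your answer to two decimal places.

pKa = −log(3.1 × 10^-8) = 7.509
pH = pKa + log([A⁻]/[HA]) = 7.509 + log(0.022/0.12)
pH = 7.509 + (-0.737) = 6.77

pH = 6.77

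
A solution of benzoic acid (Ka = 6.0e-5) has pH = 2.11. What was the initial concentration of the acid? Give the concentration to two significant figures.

[H+] = 10^(-2.11) = 7.76 × 10^-3 M = x
Ka = x²/(C₀ − x) ⇒ C₀ = x + x²/Ka
C₀ = 7.76 × 10^-3 + (7.76 × 10^-3)²/(6.0 × 10^-5) = 1.01 M

C₀ = 1.0 M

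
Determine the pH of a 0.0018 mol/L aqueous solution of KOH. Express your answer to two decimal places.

pH = 11.26

KOH is a strong base; [OH-] = 0.0018 M.
pOH = -log(0.0018) = 2.74
pH = 14.00 - 2.74 = 11.26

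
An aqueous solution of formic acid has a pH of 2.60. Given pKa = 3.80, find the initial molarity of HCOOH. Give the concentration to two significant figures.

C₀ = 4.2 × 10^-2 M

[H+] = 10^(-2.60) = 2.51 × 10^-3 M = x
Ka = 10^(−3.80) = 1.58 × 10^-4
Ka = x²/(C₀ − x) ⇒ C₀ = x + x²/Ka
C₀ = 2.51 × 10^-3 + (2.51 × 10^-3)²/(1.58 × 10^-4) = 4.24 × 10^-2 M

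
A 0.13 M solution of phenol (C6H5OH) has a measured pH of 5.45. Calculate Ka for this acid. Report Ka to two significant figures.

[H+] = 10^(-5.45) = 3.55 × 10^-6 M
At equilibrium [HA] = 0.13 − 3.55 × 10^-6 = 1.30 × 10^-1 M
Ka = [H+][A-]/[HA] = (3.55 × 10^-6)² / 1.30 × 10^-1 = 9.7 × 10^-11

Ka = 9.7 × 10^-11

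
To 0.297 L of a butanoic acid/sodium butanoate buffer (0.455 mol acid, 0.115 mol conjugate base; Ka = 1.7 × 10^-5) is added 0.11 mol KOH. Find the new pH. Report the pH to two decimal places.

pH = 4.58

OH- converts CH3(CH2)2COOH to CH3(CH2)2COO-: CH3(CH2)2COOH → 0.345 mol, CH3(CH2)2COO- → 0.225 mol.
pKa = −log(1.7 × 10^-5) = 4.770
pH = pKa + log([A⁻]/[HA]) = 4.770 + log(0.225/0.345) = 4.770 -0.186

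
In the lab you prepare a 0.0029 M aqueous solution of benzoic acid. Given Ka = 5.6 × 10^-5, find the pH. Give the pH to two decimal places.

pH = 3.42

C6H5COOH ⇌ C6H5COO- + H+
Let x = [H+] at equilibrium. Ka = x²/(0.0029 − x).
x is not negligible relative to C₀; solve x² + 5.6e-05·x − 1.62e-07 = 0.
x = [−5.6e-05 + √(5.6e-05² + 6.5e-07)]/2 = 3.76 × 10^-4 M
pH = −log[H+] = −log(3.76 × 10^-4) = 3.42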